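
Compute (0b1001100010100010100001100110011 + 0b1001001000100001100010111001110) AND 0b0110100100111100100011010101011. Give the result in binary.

0b10100000000100000000000000001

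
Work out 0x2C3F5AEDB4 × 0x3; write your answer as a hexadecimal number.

Multiply each base-16 digit by 3, carrying:
  4×3 = 12 → write C
  B×3 = 33 → write 1 carry 2
  D×3+2 = 41 → write 9 carry 2
  E×3+2 = 44 → write C carry 2
  A×3+2 = 32 → write 0 carry 2
  5×3+2 = 17 → write 1 carry 1
  F×3+1 = 46 → write E carry 2
  3×3+2 = 11 → write B
  C×3 = 36 → write 4 carry 2
  2×3+2 = 8 → write 8

0x84BE10C91C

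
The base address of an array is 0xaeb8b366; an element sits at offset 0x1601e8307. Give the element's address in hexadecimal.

Add column by column in base 16, right to left:
  6+7 = d
  6+0 = 6
  3+3 = 6
  b+8 = 3 carry 1
  8+e+1 = 7 carry 1
  b+1+1 = d
  e+0 = e
  a+6 = 0 carry 1
  0+1+1 = 2

0x20ed7366d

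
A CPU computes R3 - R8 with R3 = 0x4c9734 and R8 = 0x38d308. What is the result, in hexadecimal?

0x13c42c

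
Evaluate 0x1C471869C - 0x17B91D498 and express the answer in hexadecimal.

Subtract column by column in base 16:
  C-8 → 4
  9-9 → 0
  6-4 → 2
  8-D → B (borrow)
  1-1-1 → F (borrow)
  7-9-1 → D (borrow)
  4-B-1 → 8 (borrow)
  C-7-1 → 4
  1-1 → 0

0x48DFB204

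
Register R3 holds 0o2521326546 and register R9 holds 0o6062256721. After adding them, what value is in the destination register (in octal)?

0o10603605467

Add column by column in base 8, right to left:
  6+1 = 7
  4+2 = 6
  5+7 = 4 carry 1
  6+6+1 = 5 carry 1
  2+5+1 = 0 carry 1
  3+2+1 = 6
  1+2 = 3
  2+6 = 0 carry 1
  5+0+1 = 6
  2+6 = 0 carry 1
  final carry 1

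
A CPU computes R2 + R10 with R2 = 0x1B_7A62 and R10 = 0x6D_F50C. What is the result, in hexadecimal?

Add column by column in base 16, right to left:
  2+C = E
  6+0 = 6
  A+5 = F
  7+F = 6 carry 1
  B+D+1 = 9 carry 1
  1+6+1 = 8

0x896F6E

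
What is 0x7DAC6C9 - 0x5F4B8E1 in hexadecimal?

Subtract column by column in base 16:
  9-1 → 8
  C-E → E (borrow)
  6-8-1 → D (borrow)
  C-B-1 → 0
  A-4 → 6
  D-F → E (borrow)
  7-5-1 → 1

0x1E60DE8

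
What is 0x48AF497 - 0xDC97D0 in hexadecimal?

Subtract column by column in base 16:
  7-0 → 7
  9-D → C (borrow)
  4-7-1 → C (borrow)
  F-9-1 → 5
  A-C → E (borrow)
  8-D-1 → A (borrow)
  4-0-1 → 3

0x3AE5CC7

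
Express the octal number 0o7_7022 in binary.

0b111111000010010

Each octal digit is 3 bits: 7=111 7=111 0=000 2=010 2=010.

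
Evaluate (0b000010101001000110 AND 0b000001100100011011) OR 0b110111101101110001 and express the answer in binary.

0b110111101101110011

0b000010101001000110 AND 0b000001100100011011 = 0b000000100000000010.
Then OR with 0b110111101101110001.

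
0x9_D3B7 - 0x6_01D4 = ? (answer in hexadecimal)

0x3D1E3

Subtract column by column in base 16:
  7-4 → 3
  B-D → E (borrow)
  3-1-1 → 1
  D-0 → D
  9-6 → 3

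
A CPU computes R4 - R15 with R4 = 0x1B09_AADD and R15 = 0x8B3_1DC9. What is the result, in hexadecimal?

0x12568D14

Subtract column by column in base 16:
  D-9 → 4
  D-C → 1
  A-D → D (borrow)
  A-1-1 → 8
  9-3 → 6
  0-B → 5 (borrow)
  B-8-1 → 2
  1-0 → 1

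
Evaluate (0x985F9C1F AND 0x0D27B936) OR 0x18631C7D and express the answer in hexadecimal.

0x18679C7F

0x985F9C1F AND 0x0D27B936 = 0x08079816.
Then OR with 0x18631C7D.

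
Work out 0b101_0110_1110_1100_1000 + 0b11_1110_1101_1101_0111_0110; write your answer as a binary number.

Add column by column in base 2, right to left:
  0+0 = 0
  0+1 = 1
  0+1 = 1
  1+0 = 1
  0+1 = 1
  0+1 = 1
  1+1 = 0 carry 1
  1+0+1 = 0 carry 1
  0+1+1 = 0 carry 1
  1+0+1 = 0 carry 1
  1+1+1 = 1 carry 1
  1+1+1 = 1 carry 1
  0+1+1 = 0 carry 1
  1+0+1 = 0 carry 1
  1+1+1 = 1 carry 1
  0+1+1 = 0 carry 1
  1+0+1 = 0 carry 1
  0+1+1 = 0 carry 1
  1+1+1 = 1 carry 1
  0+1+1 = 0 carry 1
  0+1+1 = 0 carry 1
  0+1+1 = 0 carry 1
  final carry 1

0b10001000100110000111110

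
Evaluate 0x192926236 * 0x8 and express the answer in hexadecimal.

0xC949311B0

Multiply each base-16 digit by 8, carrying:
  6×8 = 48 → write 0 carry 3
  3×8+3 = 27 → write B carry 1
  2×8+1 = 17 → write 1 carry 1
  6×8+1 = 49 → write 1 carry 3
  2×8+3 = 19 → write 3 carry 1
  9×8+1 = 73 → write 9 carry 4
  2×8+4 = 20 → write 4 carry 1
  9×8+1 = 73 → write 9 carry 4
  1×8+4 = 12 → write C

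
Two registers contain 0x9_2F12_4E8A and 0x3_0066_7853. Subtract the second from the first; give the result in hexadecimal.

0x62EABD637

Subtract column by column in base 16:
  A-3 → 7
  8-5 → 3
  E-8 → 6
  4-7 → D (borrow)
  2-6-1 → B (borrow)
  1-6-1 → A (borrow)
  F-0-1 → E
  2-0 → 2
  9-3 → 6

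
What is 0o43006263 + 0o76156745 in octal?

Add column by column in base 8, right to left:
  3+5 = 0 carry 1
  6+4+1 = 3 carry 1
  2+7+1 = 2 carry 1
  6+6+1 = 5 carry 1
  0+5+1 = 6
  0+1 = 1
  3+6 = 1 carry 1
  4+7+1 = 4 carry 1
  final carry 1

0o141165230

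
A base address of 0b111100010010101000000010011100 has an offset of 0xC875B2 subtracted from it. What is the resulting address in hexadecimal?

0x3B820AEA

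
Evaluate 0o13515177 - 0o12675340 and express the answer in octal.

Subtract column by column in base 8:
  7-0 → 7
  7-4 → 3
  1-3 → 6 (borrow)
  5-5-1 → 7 (borrow)
  1-7-1 → 1 (borrow)
  5-6-1 → 6 (borrow)
  3-2-1 → 0
  1-1 → 0

0o617637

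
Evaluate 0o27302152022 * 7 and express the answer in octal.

0o243517346176

Multiply each base-8 digit by 7, carrying:
  2×7 = 14 → write 6 carry 1
  2×7+1 = 15 → write 7 carry 1
  0×7+1 = 1 → write 1
  2×7 = 14 → write 6 carry 1
  5×7+1 = 36 → write 4 carry 4
  1×7+4 = 11 → write 3 carry 1
  2×7+1 = 15 → write 7 carry 1
  0×7+1 = 1 → write 1
  3×7 = 21 → write 5 carry 2
  7×7+2 = 51 → write 3 carry 6
  2×7+6 = 20 → write 4 carry 2
  remaining carry: 2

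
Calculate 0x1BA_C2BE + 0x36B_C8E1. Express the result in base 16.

0x5268B9F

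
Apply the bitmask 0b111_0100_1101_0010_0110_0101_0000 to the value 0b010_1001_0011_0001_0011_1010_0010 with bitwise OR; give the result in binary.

OR bit by bit (1 where either bit is 1):
  010100100110001001110100010
| 111010011010010011001010000
= 111110111110011011111110010

0b111110111110011011111110010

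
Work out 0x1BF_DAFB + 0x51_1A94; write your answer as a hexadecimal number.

0x210F58F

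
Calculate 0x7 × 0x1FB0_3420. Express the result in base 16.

0xDDD16CE0

Multiply each base-16 digit by 7, carrying:
  0×7 = 0 → write 0
  2×7 = 14 → write E
  4×7 = 28 → write C carry 1
  3×7+1 = 22 → write 6 carry 1
  0×7+1 = 1 → write 1
  B×7 = 77 → write D carry 4
  F×7+4 = 109 → write D carry 6
  1×7+6 = 13 → write D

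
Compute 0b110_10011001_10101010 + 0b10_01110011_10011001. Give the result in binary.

0b10010000110101000011

Add column by column in base 2, right to left:
  0+1 = 1
  1+0 = 1
  0+0 = 0
  1+1 = 0 carry 1
  0+1+1 = 0 carry 1
  1+0+1 = 0 carry 1
  0+0+1 = 1
  1+1 = 0 carry 1
  1+1+1 = 1 carry 1
  0+1+1 = 0 carry 1
  0+0+1 = 1
  1+0 = 1
  1+1 = 0 carry 1
  0+1+1 = 0 carry 1
  0+1+1 = 0 carry 1
  1+0+1 = 0 carry 1
  0+0+1 = 1
  1+1 = 0 carry 1
  1+0+1 = 0 carry 1
  final carry 1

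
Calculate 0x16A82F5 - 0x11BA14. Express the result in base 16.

0x158C8E1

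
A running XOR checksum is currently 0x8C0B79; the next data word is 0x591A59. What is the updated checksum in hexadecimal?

0xD51120

XOR each hex digit independently (no carries):
  8^5=D, C^9=5, 0^1=1, B^A=1, 7^5=2, 9^9=0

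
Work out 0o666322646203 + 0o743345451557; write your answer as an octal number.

0o1631670317762

Add column by column in base 8, right to left:
  3+7 = 2 carry 1
  0+5+1 = 6
  2+5 = 7
  6+1 = 7
  4+5 = 1 carry 1
  6+4+1 = 3 carry 1
  2+5+1 = 0 carry 1
  2+4+1 = 7
  3+3 = 6
  6+3 = 1 carry 1
  6+4+1 = 3 carry 1
  6+7+1 = 6 carry 1
  final carry 1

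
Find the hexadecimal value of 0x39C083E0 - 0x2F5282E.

0x36CB5BB2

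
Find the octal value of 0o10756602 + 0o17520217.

Add column by column in base 8, right to left:
  2+7 = 1 carry 1
  0+1+1 = 2
  6+2 = 0 carry 1
  6+0+1 = 7
  5+2 = 7
  7+5 = 4 carry 1
  0+7+1 = 0 carry 1
  1+1+1 = 3

0o30477021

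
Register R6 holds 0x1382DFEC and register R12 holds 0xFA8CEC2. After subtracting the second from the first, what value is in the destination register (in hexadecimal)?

Subtract column by column in base 16:
  C-2 → A
  E-C → 2
  F-E → 1
  D-C → 1
  2-8 → A (borrow)
  8-A-1 → D (borrow)
  3-F-1 → 3 (borrow)
  1-0-1 → 0

0x3DA112A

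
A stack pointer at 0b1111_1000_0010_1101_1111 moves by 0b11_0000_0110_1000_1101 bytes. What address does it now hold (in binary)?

0b100101000100101101100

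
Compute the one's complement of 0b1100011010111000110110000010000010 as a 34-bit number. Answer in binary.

0b0011100101000111001001111101111101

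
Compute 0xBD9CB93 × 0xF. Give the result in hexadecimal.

0xB1C2ED9D

Multiply each base-16 digit by 15, carrying:
  3×15 = 45 → write D carry 2
  9×15+2 = 137 → write 9 carry 8
  B×15+8 = 173 → write D carry 10
  C×15+10 = 190 → write E carry 11
  9×15+11 = 146 → write 2 carry 9
  D×15+9 = 204 → write C carry 12
  B×15+12 = 177 → write 1 carry 11
  remaining carry: B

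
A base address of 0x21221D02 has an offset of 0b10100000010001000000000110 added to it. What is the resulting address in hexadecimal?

0b10100000010001000000000110 = 0x2811006 in hexadecimal.
Add column by column in base 16, right to left:
  2+6 = 8
  0+0 = 0
  D+0 = D
  1+1 = 2
  2+1 = 3
  2+8 = A
  1+2 = 3
  2+0 = 2

0x23A32D08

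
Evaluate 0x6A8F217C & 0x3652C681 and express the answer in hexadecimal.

AND each hex digit independently (no carries):
  6&3=2, A&6=2, 8&5=0, F&2=2, 2&C=0, 1&6=0, 7&8=0, C&1=0

0x22020000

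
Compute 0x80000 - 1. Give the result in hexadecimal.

The trailing 4 digits are 0, so subtracting 1 borrows through: they become F and the next digit up decrements.

0x7FFFF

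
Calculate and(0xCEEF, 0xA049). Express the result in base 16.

0x8049

AND each hex digit independently (no carries):
  C&A=8, E&0=0, E&4=4, F&9=9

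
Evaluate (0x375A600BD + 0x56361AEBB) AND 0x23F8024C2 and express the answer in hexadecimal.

Add column by column in base 16, right to left:
  D+B = 8 carry 1
  B+B+1 = 7 carry 1
  0+E+1 = F
  0+A = A
  6+1 = 7
  A+6 = 0 carry 1
  5+3+1 = 9
  7+6 = D
  3+5 = 8
Sum = 0x8D907AF78; now AND with 0x23F8024C2:
  8&2=0, D&3=1, 9&F=9, 0&8=0, 7&0=0, A&2=2, F&4=4, 7&C=4, 8&2=0

0x19002440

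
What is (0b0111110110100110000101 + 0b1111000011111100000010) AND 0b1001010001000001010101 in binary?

0b10000000000000101

Add column by column in base 2, right to left:
  1+0 = 1
  0+1 = 1
  1+0 = 1
  0+0 = 0
  0+0 = 0
  0+0 = 0
  0+0 = 0
  1+0 = 1
  1+1 = 0 carry 1
  0+1+1 = 0 carry 1
  0+1+1 = 0 carry 1
  1+1+1 = 1 carry 1
  0+1+1 = 0 carry 1
  1+1+1 = 1 carry 1
  1+0+1 = 0 carry 1
  0+0+1 = 1
  1+0 = 1
  1+0 = 1
  1+1 = 0 carry 1
  1+1+1 = 1 carry 1
  1+1+1 = 1 carry 1
  0+1+1 = 0 carry 1
  final carry 1
Sum = 0b10110111010100010000111; now AND with 0b1001010001000001010101:
  10110111010100010000111
& 01001010001000001010101
= 00000010000000000000101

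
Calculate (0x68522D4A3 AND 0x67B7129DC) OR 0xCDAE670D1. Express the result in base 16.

0xEDBE670D1

0x68522D4A3 AND 0x67B7129DC = 0x601200080.
Then OR with 0xCDAE670D1.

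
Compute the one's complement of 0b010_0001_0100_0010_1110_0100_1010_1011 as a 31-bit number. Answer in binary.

Invert each bit: 0100001010000101110010010101011 → 1011110101111010001101101010100.

0b1011110101111010001101101010100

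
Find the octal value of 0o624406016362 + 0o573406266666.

0o1420014305250

Add column by column in base 8, right to left:
  2+6 = 0 carry 1
  6+6+1 = 5 carry 1
  3+6+1 = 2 carry 1
  6+6+1 = 5 carry 1
  1+6+1 = 0 carry 1
  0+2+1 = 3
  6+6 = 4 carry 1
  0+0+1 = 1
  4+4 = 0 carry 1
  4+3+1 = 0 carry 1
  2+7+1 = 2 carry 1
  6+5+1 = 4 carry 1
  final carry 1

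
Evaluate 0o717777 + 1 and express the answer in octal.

The trailing 4 digits are 7 (max in base 8), so adding 1 cascades: they roll to 0 and the next digit up increments.

0o720000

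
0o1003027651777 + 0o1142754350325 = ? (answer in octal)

0o2146004222324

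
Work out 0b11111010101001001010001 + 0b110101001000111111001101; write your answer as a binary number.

0b1010100011110001000011110

Add column by column in base 2, right to left:
  1+1 = 0 carry 1
  0+0+1 = 1
  0+1 = 1
  0+1 = 1
  1+0 = 1
  0+0 = 0
  1+1 = 0 carry 1
  0+1+1 = 0 carry 1
  0+1+1 = 0 carry 1
  1+1+1 = 1 carry 1
  0+1+1 = 0 carry 1
  0+1+1 = 0 carry 1
  1+0+1 = 0 carry 1
  0+0+1 = 1
  1+0 = 1
  0+1 = 1
  1+0 = 1
  0+0 = 0
  1+1 = 0 carry 1
  1+0+1 = 0 carry 1
  1+1+1 = 1 carry 1
  1+0+1 = 0 carry 1
  1+1+1 = 1 carry 1
  0+1+1 = 0 carry 1
  final carry 1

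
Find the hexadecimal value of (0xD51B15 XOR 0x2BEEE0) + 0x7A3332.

First 0xD51B15 XOR 0x2BEEE0 = 0xFEF5F5.
Add column by column in base 16, right to left:
  5+2 = 7
  F+3 = 2 carry 1
  5+3+1 = 9
  F+3 = 2 carry 1
  E+A+1 = 9 carry 1
  F+7+1 = 7 carry 1
  final carry 1

0x1792927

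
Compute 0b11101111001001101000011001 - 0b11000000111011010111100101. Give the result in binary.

Subtract column by column in base 2:
  1-1 → 0
  0-0 → 0
  0-1 → 1 (borrow)
  1-0-1 → 0
  1-0 → 1
  0-1 → 1 (borrow)
  0-1-1 → 0 (borrow)
  0-1-1 → 0 (borrow)
  0-1-1 → 0 (borrow)
  1-0-1 → 0
  0-1 → 1 (borrow)
  1-0-1 → 0
  1-1 → 0
  0-1 → 1 (borrow)
  0-0-1 → 1 (borrow)
  1-1-1 → 1 (borrow)
  0-1-1 → 0 (borrow)
  0-1-1 → 0 (borrow)
  1-0-1 → 0
  1-0 → 1
  1-0 → 1
  1-0 → 1
  0-0 → 0
  1-0 → 1
  1-1 → 0
  1-1 → 0

0b101110001110010000110100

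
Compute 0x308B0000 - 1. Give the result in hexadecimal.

0x308AFFFF

The trailing 4 digits are 0, so subtracting 1 borrows through: they become F and the next digit up decrements.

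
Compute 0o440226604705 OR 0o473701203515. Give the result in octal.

0o473727607715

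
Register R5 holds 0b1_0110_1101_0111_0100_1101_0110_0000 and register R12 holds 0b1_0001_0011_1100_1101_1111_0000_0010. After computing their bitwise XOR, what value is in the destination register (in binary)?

XOR bit by bit (1 where the bits differ):
  10110110101110100110101100000
^ 10001001111001101111100000010
= 00111111010111001001001100010

0b00111111010111001001001100010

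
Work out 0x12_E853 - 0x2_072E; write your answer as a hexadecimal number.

0x10E125

Subtract column by column in base 16:
  3-E → 5 (borrow)
  5-2-1 → 2
  8-7 → 1
  E-0 → E
  2-2 → 0
  1-0 → 1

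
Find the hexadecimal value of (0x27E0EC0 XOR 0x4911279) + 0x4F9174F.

First 0x27E0EC0 XOR 0x4911279 = 0x6EF1CB9.
Add column by column in base 16, right to left:
  9+F = 8 carry 1
  B+4+1 = 0 carry 1
  C+7+1 = 4 carry 1
  1+1+1 = 3
  F+9 = 8 carry 1
  E+F+1 = E carry 1
  6+4+1 = B

0xBE83408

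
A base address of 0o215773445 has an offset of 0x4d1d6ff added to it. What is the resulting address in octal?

0x4d1d6ff = 0o464353377 in octal.
Add column by column in base 8, right to left:
  5+7 = 4 carry 1
  4+7+1 = 4 carry 1
  4+3+1 = 0 carry 1
  3+3+1 = 7
  7+5 = 4 carry 1
  7+3+1 = 3 carry 1
  5+4+1 = 2 carry 1
  1+6+1 = 0 carry 1
  2+4+1 = 7

0o702347044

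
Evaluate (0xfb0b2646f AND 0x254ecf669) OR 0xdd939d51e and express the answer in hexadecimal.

0xfd9b9f57f

0xfb0b2646f AND 0x254ecf669 = 0x210a06469.
Then OR with 0xdd939d51e.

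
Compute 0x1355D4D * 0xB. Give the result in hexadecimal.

Multiply each base-16 digit by 11, carrying:
  D×11 = 143 → write F carry 8
  4×11+8 = 52 → write 4 carry 3
  D×11+3 = 146 → write 2 carry 9
  5×11+9 = 64 → write 0 carry 4
  5×11+4 = 59 → write B carry 3
  3×11+3 = 36 → write 4 carry 2
  1×11+2 = 13 → write D

0xD4B024F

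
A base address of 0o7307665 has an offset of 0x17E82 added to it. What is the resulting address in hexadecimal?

0o7307665 = 0x1D8FB5 in hexadecimal.
Add column by column in base 16, right to left:
  5+2 = 7
  B+8 = 3 carry 1
  F+E+1 = E carry 1
  8+7+1 = 0 carry 1
  D+1+1 = F
  1+0 = 1

0x1F0E37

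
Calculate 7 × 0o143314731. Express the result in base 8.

0o1267632357

Multiply each base-8 digit by 7, carrying:
  1×7 = 7 → write 7
  3×7 = 21 → write 5 carry 2
  7×7+2 = 51 → write 3 carry 6
  4×7+6 = 34 → write 2 carry 4
  1×7+4 = 11 → write 3 carry 1
  3×7+1 = 22 → write 6 carry 2
  3×7+2 = 23 → write 7 carry 2
  4×7+2 = 30 → write 6 carry 3
  1×7+3 = 10 → write 2 carry 1
  remaining carry: 1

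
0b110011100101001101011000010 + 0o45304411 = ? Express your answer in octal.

0b110011100101001101011000010 = 0o634515302 in octal.
Add column by column in base 8, right to left:
  2+1 = 3
  0+1 = 1
  3+4 = 7
  5+4 = 1 carry 1
  1+0+1 = 2
  5+3 = 0 carry 1
  4+5+1 = 2 carry 1
  3+4+1 = 0 carry 1
  6+0+1 = 7

0o702021713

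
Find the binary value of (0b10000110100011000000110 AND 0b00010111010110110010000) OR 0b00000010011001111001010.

0b110011011111001010

0b10000110100011000000110 AND 0b00010111010110110010000 = 0b00000110000010000000000.
Then OR with 0b00000010011001111001010.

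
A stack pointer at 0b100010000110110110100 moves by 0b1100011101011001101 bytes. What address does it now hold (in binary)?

0b101110100100010000001

Add column by column in base 2, right to left:
  0+1 = 1
  0+0 = 0
  1+1 = 0 carry 1
  0+1+1 = 0 carry 1
  1+0+1 = 0 carry 1
  1+0+1 = 0 carry 1
  0+1+1 = 0 carry 1
  1+1+1 = 1 carry 1
  1+0+1 = 0 carry 1
  0+1+1 = 0 carry 1
  1+0+1 = 0 carry 1
  1+1+1 = 1 carry 1
  0+1+1 = 0 carry 1
  0+1+1 = 0 carry 1
  0+0+1 = 1
  0+0 = 0
  1+0 = 1
  0+1 = 1
  0+1 = 1
  0+0 = 0
  1+0 = 1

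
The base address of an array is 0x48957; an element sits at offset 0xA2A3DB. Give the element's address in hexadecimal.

Add column by column in base 16, right to left:
  7+B = 2 carry 1
  5+D+1 = 3 carry 1
  9+3+1 = D
  8+A = 2 carry 1
  4+2+1 = 7
  0+A = A

0xA72D32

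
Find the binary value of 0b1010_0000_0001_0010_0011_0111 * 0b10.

Multiply each base-2 digit by 2, carrying:
  1×2 = 2 → write 0 carry 1
  1×2+1 = 3 → write 1 carry 1
  1×2+1 = 3 → write 1 carry 1
  0×2+1 = 1 → write 1
  1×2 = 2 → write 0 carry 1
  1×2+1 = 3 → write 1 carry 1
  0×2+1 = 1 → write 1
  0×2 = 0 → write 0
  0×2 = 0 → write 0
  1×2 = 2 → write 0 carry 1
  0×2+1 = 1 → write 1
  0×2 = 0 → write 0
  1×2 = 2 → write 0 carry 1
  0×2+1 = 1 → write 1
  0×2 = 0 → write 0
  0×2 = 0 → write 0
  0×2 = 0 → write 0
  0×2 = 0 → write 0
  0×2 = 0 → write 0
  0×2 = 0 → write 0
  0×2 = 0 → write 0
  1×2 = 2 → write 0 carry 1
  0×2+1 = 1 → write 1
  1×2 = 2 → write 0 carry 1
  remaining carry: 1

0b1010000000010010001101110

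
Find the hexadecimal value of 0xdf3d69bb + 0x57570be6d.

0x654ae2828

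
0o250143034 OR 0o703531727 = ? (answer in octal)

0o753573737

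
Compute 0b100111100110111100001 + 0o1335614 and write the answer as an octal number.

0o6304555

0b100111100110111100001 = 0o4746741 in octal.
Add column by column in base 8, right to left:
  1+4 = 5
  4+1 = 5
  7+6 = 5 carry 1
  6+5+1 = 4 carry 1
  4+3+1 = 0 carry 1
  7+3+1 = 3 carry 1
  4+1+1 = 6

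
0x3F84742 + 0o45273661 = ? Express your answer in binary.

0x3F84742 = 0b11111110000100011101000010 in binary.
0o45273661 = 0b100101010111011110110001 in binary.
Add column by column in base 2, right to left:
  0+1 = 1
  1+0 = 1
  0+0 = 0
  0+0 = 0
  0+1 = 1
  0+1 = 1
  1+0 = 1
  0+1 = 1
  1+1 = 0 carry 1
  1+1+1 = 1 carry 1
  1+1+1 = 1 carry 1
  0+0+1 = 1
  0+1 = 1
  0+1 = 1
  1+1 = 0 carry 1
  0+0+1 = 1
  0+1 = 1
  0+0 = 0
  0+1 = 1
  1+0 = 1
  1+1 = 0 carry 1
  1+0+1 = 0 carry 1
  1+0+1 = 0 carry 1
  1+1+1 = 1 carry 1
  1+0+1 = 0 carry 1
  1+0+1 = 0 carry 1
  final carry 1

0b100100011011011111011110011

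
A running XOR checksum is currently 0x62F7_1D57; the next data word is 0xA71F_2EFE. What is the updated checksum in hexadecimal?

0xC5E833A9

XOR each hex digit independently (no carries):
  6^A=C, 2^7=5, F^1=E, 7^F=8, 1^2=3, D^E=3, 5^F=A, 7^E=9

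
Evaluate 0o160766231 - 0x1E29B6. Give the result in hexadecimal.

0x1A5C2E3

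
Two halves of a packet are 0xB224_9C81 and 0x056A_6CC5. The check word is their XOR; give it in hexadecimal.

0xB74EF044

XOR each hex digit independently (no carries):
  B^0=B, 2^5=7, 2^6=4, 4^A=E, 9^6=F, C^C=0, 8^C=4, 1^5=4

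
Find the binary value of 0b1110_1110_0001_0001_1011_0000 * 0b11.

0b10110010100011010100010000

Multiply each base-2 digit by 3, carrying:
  0×3 = 0 → write 0
  0×3 = 0 → write 0
  0×3 = 0 → write 0
  0×3 = 0 → write 0
  1×3 = 3 → write 1 carry 1
  1×3+1 = 4 → write 0 carry 2
  0×3+2 = 2 → write 0 carry 1
  1×3+1 = 4 → write 0 carry 2
  1×3+2 = 5 → write 1 carry 2
  0×3+2 = 2 → write 0 carry 1
  0×3+1 = 1 → write 1
  0×3 = 0 → write 0
  1×3 = 3 → write 1 carry 1
  0×3+1 = 1 → write 1
  0×3 = 0 → write 0
  0×3 = 0 → write 0
  0×3 = 0 → write 0
  1×3 = 3 → write 1 carry 1
  1×3+1 = 4 → write 0 carry 2
  1×3+2 = 5 → write 1 carry 2
  0×3+2 = 2 → write 0 carry 1
  1×3+1 = 4 → write 0 carry 2
  1×3+2 = 5 → write 1 carry 2
  1×3+2 = 5 → write 1 carry 2
  remaining carry: 10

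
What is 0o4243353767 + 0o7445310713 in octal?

0o13710664702

Add column by column in base 8, right to left:
  7+3 = 2 carry 1
  6+1+1 = 0 carry 1
  7+7+1 = 7 carry 1
  3+0+1 = 4
  5+1 = 6
  3+3 = 6
  3+5 = 0 carry 1
  4+4+1 = 1 carry 1
  2+4+1 = 7
  4+7 = 3 carry 1
  final carry 1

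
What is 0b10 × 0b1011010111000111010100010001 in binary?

0b10110101110001110101000100010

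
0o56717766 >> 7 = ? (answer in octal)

7 bits is not a whole number of base-8 digits; in binary: 101110111001111111110110 >> 7 = 10111011100111111.

0o273477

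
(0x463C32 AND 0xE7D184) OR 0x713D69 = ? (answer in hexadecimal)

0x463C32 AND 0xE7D184 = 0x461000.
Then OR with 0x713D69.

0x773D69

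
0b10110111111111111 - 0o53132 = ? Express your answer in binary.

0o53132 = 0b101011001011010 in binary.
Subtract column by column in base 2:
  1-0 → 1
  1-1 → 0
  1-0 → 1
  1-1 → 0
  1-1 → 0
  1-0 → 1
  1-1 → 0
  1-0 → 1
  1-0 → 1
  1-1 → 0
  1-1 → 0
  1-0 → 1
  0-1 → 1 (borrow)
  1-0-1 → 0
  1-1 → 0
  0-0 → 0
  1-0 → 1

0b10001100110100101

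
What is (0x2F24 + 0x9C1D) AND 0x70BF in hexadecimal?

0x4001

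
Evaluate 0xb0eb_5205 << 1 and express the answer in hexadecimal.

1 bits is not a whole number of base-16 digits; in binary: 10110000111010110101001000000101 << 1 = 101100001110101101010010000001010.

0x161d6a40a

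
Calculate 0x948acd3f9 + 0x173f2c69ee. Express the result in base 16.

0x2087d93de7

Add column by column in base 16, right to left:
  9+e = 7 carry 1
  f+e+1 = e carry 1
  3+9+1 = d
  d+6 = 3 carry 1
  c+c+1 = 9 carry 1
  a+2+1 = d
  8+f = 7 carry 1
  4+3+1 = 8
  9+7 = 0 carry 1
  0+1+1 = 2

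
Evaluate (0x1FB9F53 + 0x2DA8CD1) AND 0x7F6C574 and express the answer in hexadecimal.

0x4D60424

Add column by column in base 16, right to left:
  3+1 = 4
  5+D = 2 carry 1
  F+C+1 = C carry 1
  9+8+1 = 2 carry 1
  B+A+1 = 6 carry 1
  F+D+1 = D carry 1
  1+2+1 = 4
Sum = 0x4D62C24; now AND with 0x7F6C574:
  4&7=4, D&F=D, 6&6=6, 2&C=0, C&5=4, 2&7=2, 4&4=4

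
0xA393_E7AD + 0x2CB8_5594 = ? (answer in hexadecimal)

0xD04C3D41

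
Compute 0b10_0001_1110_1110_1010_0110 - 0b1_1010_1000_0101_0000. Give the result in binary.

Subtract column by column in base 2:
  0-0 → 0
  1-0 → 1
  1-0 → 1
  0-0 → 0
  0-1 → 1 (borrow)
  1-0-1 → 0
  0-1 → 1 (borrow)
  1-0-1 → 0
  0-0 → 0
  1-0 → 1
  1-0 → 1
  1-1 → 0
  0-0 → 0
  1-1 → 0
  1-0 → 1
  1-1 → 0
  1-1 → 0
  0-0 → 0
  0-0 → 0
  0-0 → 0
  0-0 → 0
  1-0 → 1

0b1000000100011001010110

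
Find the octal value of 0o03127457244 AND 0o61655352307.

0o01005052204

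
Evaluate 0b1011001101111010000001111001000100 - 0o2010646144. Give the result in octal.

0o127561150740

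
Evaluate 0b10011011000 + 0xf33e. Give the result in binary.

0b1111100000010110

0xf33e = 0b1111001100111110 in binary.
Add column by column in base 2, right to left:
  0+0 = 0
  0+1 = 1
  0+1 = 1
  1+1 = 0 carry 1
  1+1+1 = 1 carry 1
  0+1+1 = 0 carry 1
  1+0+1 = 0 carry 1
  1+0+1 = 0 carry 1
  0+1+1 = 0 carry 1
  0+1+1 = 0 carry 1
  1+0+1 = 0 carry 1
  0+0+1 = 1
  0+1 = 1
  0+1 = 1
  0+1 = 1
  0+1 = 1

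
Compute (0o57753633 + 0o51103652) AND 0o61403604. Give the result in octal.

Add column by column in base 8, right to left:
  3+2 = 5
  3+5 = 0 carry 1
  6+6+1 = 5 carry 1
  3+3+1 = 7
  5+0 = 5
  7+1 = 0 carry 1
  7+1+1 = 1 carry 1
  5+5+1 = 3 carry 1
  final carry 1
Sum = 0o131057505; now AND with 0o61403604:
  1&0=0, 3&6=2, 1&1=1, 0&4=0, 5&0=0, 7&3=3, 5&6=4, 0&0=0, 5&4=4

0o21003404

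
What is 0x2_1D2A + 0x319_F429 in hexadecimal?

Add column by column in base 16, right to left:
  A+9 = 3 carry 1
  2+2+1 = 5
  D+4 = 1 carry 1
  1+F+1 = 1 carry 1
  2+9+1 = C
  0+1 = 1
  0+3 = 3

0x31C1153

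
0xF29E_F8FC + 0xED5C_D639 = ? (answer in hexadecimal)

0x1DFFBCF35

Add column by column in base 16, right to left:
  C+9 = 5 carry 1
  F+3+1 = 3 carry 1
  8+6+1 = F
  F+D = C carry 1
  E+C+1 = B carry 1
  9+5+1 = F
  2+D = F
  F+E = D carry 1
  final carry 1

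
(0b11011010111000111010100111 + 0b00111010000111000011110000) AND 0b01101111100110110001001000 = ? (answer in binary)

Add column by column in base 2, right to left:
  1+0 = 1
  1+0 = 1
  1+0 = 1
  0+0 = 0
  0+1 = 1
  1+1 = 0 carry 1
  0+1+1 = 0 carry 1
  1+1+1 = 1 carry 1
  0+0+1 = 1
  1+0 = 1
  1+0 = 1
  1+0 = 1
  0+1 = 1
  0+1 = 1
  0+1 = 1
  1+0 = 1
  1+0 = 1
  1+0 = 1
  0+0 = 0
  1+1 = 0 carry 1
  0+0+1 = 1
  1+1 = 0 carry 1
  1+1+1 = 1 carry 1
  0+1+1 = 0 carry 1
  1+0+1 = 0 carry 1
  1+0+1 = 0 carry 1
  final carry 1
Sum = 0b100010100111111111110010111; now AND with 0b01101111100110110001001000:
  100010100111111111110010111
& 001101111100110110001001000
= 000000100100110110000000000

0b100100110110000000000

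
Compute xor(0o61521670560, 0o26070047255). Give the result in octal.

XOR each oct digit independently (no carries):
  6^2=4, 1^6=7, 5^0=5, 2^7=5, 1^0=1, 6^0=6, 7^4=3, 0^7=7, 5^2=7, 6^5=3, 0^5=5

0o47551637735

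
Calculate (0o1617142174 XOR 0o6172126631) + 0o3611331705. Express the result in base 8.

0o13576416652

First 0o1617142174 XOR 0o6172126631 = 0o7765064745.
Add column by column in base 8, right to left:
  5+5 = 2 carry 1
  4+0+1 = 5
  7+7 = 6 carry 1
  4+1+1 = 6
  6+3 = 1 carry 1
  0+3+1 = 4
  5+1 = 6
  6+1 = 7
  7+6 = 5 carry 1
  7+3+1 = 3 carry 1
  final carry 1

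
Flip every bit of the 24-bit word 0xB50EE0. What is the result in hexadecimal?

Each hex digit d becomes F−d:
  B→4, 5→A, 0→F, E→1, E→1, 0→F

0x4AF11F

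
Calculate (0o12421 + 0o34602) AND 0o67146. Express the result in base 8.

Add column by column in base 8, right to left:
  1+2 = 3
  2+0 = 2
  4+6 = 2 carry 1
  2+4+1 = 7
  1+3 = 4
Sum = 0o47223; now AND with 0o67146:
  4&6=4, 7&7=7, 2&1=0, 2&4=0, 3&6=2

0o47002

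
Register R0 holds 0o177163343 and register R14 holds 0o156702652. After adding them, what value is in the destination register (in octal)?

0o356066215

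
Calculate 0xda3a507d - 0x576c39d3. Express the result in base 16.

0x82ce16aa

Subtract column by column in base 16:
  d-3 → a
  7-d → a (borrow)
  0-9-1 → 6 (borrow)
  5-3-1 → 1
  a-c → e (borrow)
  3-6-1 → c (borrow)
  a-7-1 → 2
  d-5 → 8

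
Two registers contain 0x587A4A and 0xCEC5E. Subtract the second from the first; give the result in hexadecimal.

Subtract column by column in base 16:
  A-E → C (borrow)
  4-5-1 → E (borrow)
  A-C-1 → D (borrow)
  7-E-1 → 8 (borrow)
  8-C-1 → B (borrow)
  5-0-1 → 4

0x4B8DEC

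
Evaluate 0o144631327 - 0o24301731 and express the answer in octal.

Subtract column by column in base 8:
  7-1 → 6
  2-3 → 7 (borrow)
  3-7-1 → 3 (borrow)
  1-1-1 → 7 (borrow)
  3-0-1 → 2
  6-3 → 3
  4-4 → 0
  4-2 → 2
  1-0 → 1

0o120327376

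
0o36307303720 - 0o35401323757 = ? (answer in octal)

0o705757741

Subtract column by column in base 8:
  0-7 → 1 (borrow)
  2-5-1 → 4 (borrow)
  7-7-1 → 7 (borrow)
  3-3-1 → 7 (borrow)
  0-2-1 → 5 (borrow)
  3-3-1 → 7 (borrow)
  7-1-1 → 5
  0-0 → 0
  3-4 → 7 (borrow)
  6-5-1 → 0
  3-3 → 0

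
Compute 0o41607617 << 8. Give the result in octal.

8 bits is not a whole number of base-8 digits; in binary: 100001110000111110001111 << 8 = 10000111000011111000111100000000.

0o20703707400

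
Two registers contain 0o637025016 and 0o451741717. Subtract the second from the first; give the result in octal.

0o165063077

Subtract column by column in base 8:
  6-7 → 7 (borrow)
  1-1-1 → 7 (borrow)
  0-7-1 → 0 (borrow)
  5-1-1 → 3
  2-4 → 6 (borrow)
  0-7-1 → 0 (borrow)
  7-1-1 → 5
  3-5 → 6 (borrow)
  6-4-1 → 1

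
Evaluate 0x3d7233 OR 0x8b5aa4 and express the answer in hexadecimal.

OR each hex digit independently (no carries):
  3|8=b, d|b=f, 7|5=7, 2|a=a, 3|a=b, 3|4=7

0xbf7ab7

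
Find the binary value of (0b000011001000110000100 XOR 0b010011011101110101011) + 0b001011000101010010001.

First 0b000011001000110000100 XOR 0b010011011101110101011 = 0b010000010101000101111.
Add column by column in base 2, right to left:
  1+1 = 0 carry 1
  1+0+1 = 0 carry 1
  1+0+1 = 0 carry 1
  1+0+1 = 0 carry 1
  0+1+1 = 0 carry 1
  1+0+1 = 0 carry 1
  0+0+1 = 1
  0+1 = 1
  0+0 = 0
  1+1 = 0 carry 1
  0+0+1 = 1
  1+1 = 0 carry 1
  0+0+1 = 1
  1+0 = 1
  0+0 = 0
  0+1 = 1
  0+1 = 1
  0+0 = 0
  0+1 = 1
  1+0 = 1

0b11011011010011000000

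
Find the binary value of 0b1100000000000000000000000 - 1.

0b1011111111111111111111111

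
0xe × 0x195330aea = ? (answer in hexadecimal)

Multiply each base-16 digit by 14, carrying:
  a×14 = 140 → write c carry 8
  e×14+8 = 204 → write c carry 12
  a×14+12 = 152 → write 8 carry 9
  0×14+9 = 9 → write 9
  3×14 = 42 → write a carry 2
  3×14+2 = 44 → write c carry 2
  5×14+2 = 72 → write 8 carry 4
  9×14+4 = 130 → write 2 carry 8
  1×14+8 = 22 → write 6 carry 1
  remaining carry: 1

0x1628ca98cc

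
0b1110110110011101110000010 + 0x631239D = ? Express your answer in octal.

0o1003057437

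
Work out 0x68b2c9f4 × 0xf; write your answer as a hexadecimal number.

Multiply each base-16 digit by 15, carrying:
  4×15 = 60 → write c carry 3
  f×15+3 = 228 → write 4 carry 14
  9×15+14 = 149 → write 5 carry 9
  c×15+9 = 189 → write d carry 11
  2×15+11 = 41 → write 9 carry 2
  b×15+2 = 167 → write 7 carry 10
  8×15+10 = 130 → write 2 carry 8
  6×15+8 = 98 → write 2 carry 6
  remaining carry: 6

0x62279d54c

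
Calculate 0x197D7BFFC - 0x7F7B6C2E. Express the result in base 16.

0x1185C53CE

Subtract column by column in base 16:
  C-E → E (borrow)
  F-2-1 → C
  F-C → 3
  B-6 → 5
  7-B → C (borrow)
  D-7-1 → 5
  7-F → 8 (borrow)
  9-7-1 → 1
  1-0 → 1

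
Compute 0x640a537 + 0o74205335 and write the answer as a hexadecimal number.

0x731b014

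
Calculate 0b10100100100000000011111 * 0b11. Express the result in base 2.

Multiply each base-2 digit by 3, carrying:
  1×3 = 3 → write 1 carry 1
  1×3+1 = 4 → write 0 carry 2
  1×3+2 = 5 → write 1 carry 2
  1×3+2 = 5 → write 1 carry 2
  1×3+2 = 5 → write 1 carry 2
  0×3+2 = 2 → write 0 carry 1
  0×3+1 = 1 → write 1
  0×3 = 0 → write 0
  0×3 = 0 → write 0
  0×3 = 0 → write 0
  0×3 = 0 → write 0
  0×3 = 0 → write 0
  0×3 = 0 → write 0
  0×3 = 0 → write 0
  1×3 = 3 → write 1 carry 1
  0×3+1 = 1 → write 1
  0×3 = 0 → write 0
  1×3 = 3 → write 1 carry 1
  0×3+1 = 1 → write 1
  0×3 = 0 → write 0
  1×3 = 3 → write 1 carry 1
  0×3+1 = 1 → write 1
  1×3 = 3 → write 1 carry 1
  remaining carry: 1

0b111101101100000001011101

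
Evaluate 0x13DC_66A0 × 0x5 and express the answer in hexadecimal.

Multiply each base-16 digit by 5, carrying:
  0×5 = 0 → write 0
  A×5 = 50 → write 2 carry 3
  6×5+3 = 33 → write 1 carry 2
  6×5+2 = 32 → write 0 carry 2
  C×5+2 = 62 → write E carry 3
  D×5+3 = 68 → write 4 carry 4
  3×5+4 = 19 → write 3 carry 1
  1×5+1 = 6 → write 6

0x634E0120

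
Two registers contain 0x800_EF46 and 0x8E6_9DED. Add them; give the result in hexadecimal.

Add column by column in base 16, right to left:
  6+D = 3 carry 1
  4+E+1 = 3 carry 1
  F+D+1 = D carry 1
  E+9+1 = 8 carry 1
  0+6+1 = 7
  0+E = E
  8+8 = 0 carry 1
  final carry 1

0x10E78D33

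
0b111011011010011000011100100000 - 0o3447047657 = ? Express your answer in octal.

0o3663233561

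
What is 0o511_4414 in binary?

0b101001001100100001100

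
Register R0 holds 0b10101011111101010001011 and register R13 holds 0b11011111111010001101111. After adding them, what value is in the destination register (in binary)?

0b110001011110111011111010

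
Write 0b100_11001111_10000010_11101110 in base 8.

0o463701356

Group the bits in threes: 100 110 011 111 000 001 011 101 110 → 463701356.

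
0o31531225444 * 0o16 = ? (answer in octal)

0o547342055770

Multiply each base-8 digit by 14, carrying:
  4×14 = 56 → write 0 carry 7
  4×14+7 = 63 → write 7 carry 7
  4×14+7 = 63 → write 7 carry 7
  5×14+7 = 77 → write 5 carry 9
  2×14+9 = 37 → write 5 carry 4
  2×14+4 = 32 → write 0 carry 4
  1×14+4 = 18 → write 2 carry 2
  3×14+2 = 44 → write 4 carry 5
  5×14+5 = 75 → write 3 carry 9
  1×14+9 = 23 → write 7 carry 2
  3×14+2 = 44 → write 4 carry 5
  remaining carry: 5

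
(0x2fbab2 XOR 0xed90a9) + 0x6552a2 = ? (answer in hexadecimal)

0x1277cbd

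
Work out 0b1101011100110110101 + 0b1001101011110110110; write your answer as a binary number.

Add column by column in base 2, right to left:
  1+0 = 1
  0+1 = 1
  1+1 = 0 carry 1
  0+0+1 = 1
  1+1 = 0 carry 1
  1+1+1 = 1 carry 1
  0+0+1 = 1
  1+1 = 0 carry 1
  1+1+1 = 1 carry 1
  0+1+1 = 0 carry 1
  0+1+1 = 0 carry 1
  1+0+1 = 0 carry 1
  1+1+1 = 1 carry 1
  1+0+1 = 0 carry 1
  0+1+1 = 0 carry 1
  1+1+1 = 1 carry 1
  0+0+1 = 1
  1+0 = 1
  1+1 = 0 carry 1
  final carry 1

0b10111001000101101011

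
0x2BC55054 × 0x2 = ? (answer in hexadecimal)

0x578AA0A8

Multiply each base-16 digit by 2, carrying:
  4×2 = 8 → write 8
  5×2 = 10 → write A
  0×2 = 0 → write 0
  5×2 = 10 → write A
  5×2 = 10 → write A
  C×2 = 24 → write 8 carry 1
  B×2+1 = 23 → write 7 carry 1
  2×2+1 = 5 → write 5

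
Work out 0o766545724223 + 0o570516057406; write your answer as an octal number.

0o1557264003631

Add column by column in base 8, right to left:
  3+6 = 1 carry 1
  2+0+1 = 3
  2+4 = 6
  4+7 = 3 carry 1
  2+5+1 = 0 carry 1
  7+0+1 = 0 carry 1
  5+6+1 = 4 carry 1
  4+1+1 = 6
  5+5 = 2 carry 1
  6+0+1 = 7
  6+7 = 5 carry 1
  7+5+1 = 5 carry 1
  final carry 1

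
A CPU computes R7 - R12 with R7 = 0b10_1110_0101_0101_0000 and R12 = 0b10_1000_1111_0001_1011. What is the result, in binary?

Subtract column by column in base 2:
  0-1 → 1 (borrow)
  0-1-1 → 0 (borrow)
  0-0-1 → 1 (borrow)
  0-1-1 → 0 (borrow)
  1-1-1 → 1 (borrow)
  0-0-1 → 1 (borrow)
  1-0-1 → 0
  0-0 → 0
  1-1 → 0
  0-1 → 1 (borrow)
  1-1-1 → 1 (borrow)
  0-1-1 → 0 (borrow)
  0-0-1 → 1 (borrow)
  1-0-1 → 0
  1-0 → 1
  1-1 → 0
  0-0 → 0
  1-1 → 0

0b101011000110101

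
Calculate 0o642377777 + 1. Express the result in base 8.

The trailing 5 digits are 7 (max in base 8), so adding 1 cascades: they roll to 0 and the next digit up increments.

0o642400000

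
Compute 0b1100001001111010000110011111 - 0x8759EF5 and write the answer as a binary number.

0x8759EF5 = 0b1000011101011001111011110101 in binary.
Subtract column by column in base 2:
  1-1 → 0
  1-0 → 1
  1-1 → 0
  1-0 → 1
  1-1 → 0
  0-1 → 1 (borrow)
  0-1-1 → 0 (borrow)
  1-1-1 → 1 (borrow)
  1-0-1 → 0
  0-1 → 1 (borrow)
  0-1-1 → 0 (borrow)
  0-1-1 → 0 (borrow)
  0-1-1 → 0 (borrow)
  1-0-1 → 0
  0-0 → 0
  1-1 → 0
  1-1 → 0
  1-0 → 1
  1-1 → 0
  0-0 → 0
  0-1 → 1 (borrow)
  1-1-1 → 1 (borrow)
  0-1-1 → 0 (borrow)
  0-0-1 → 1 (borrow)
  0-0-1 → 1 (borrow)
  0-0-1 → 1 (borrow)
  1-0-1 → 0
  1-1 → 0

0b11101100100000001010101010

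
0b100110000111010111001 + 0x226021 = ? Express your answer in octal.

0o15267332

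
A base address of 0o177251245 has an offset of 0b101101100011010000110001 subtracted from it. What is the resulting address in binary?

0o177251245 = 0b1111111010101001010100101 in binary.
Subtract column by column in base 2:
  1-1 → 0
  0-0 → 0
  1-0 → 1
  0-0 → 0
  0-1 → 1 (borrow)
  1-1-1 → 1 (borrow)
  0-0-1 → 1 (borrow)
  1-0-1 → 0
  0-0 → 0
  1-0 → 1
  0-1 → 1 (borrow)
  0-0-1 → 1 (borrow)
  1-1-1 → 1 (borrow)
  0-1-1 → 0 (borrow)
  1-0-1 → 0
  0-0 → 0
  1-0 → 1
  0-1 → 1 (borrow)
  1-1-1 → 1 (borrow)
  1-0-1 → 0
  1-1 → 0
  1-1 → 0
  1-0 → 1
  1-1 → 0
  1-0 → 1

0b1010001110001111001110100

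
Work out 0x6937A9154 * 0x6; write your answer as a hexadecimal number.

0x2774DF67F8

Multiply each base-16 digit by 6, carrying:
  4×6 = 24 → write 8 carry 1
  5×6+1 = 31 → write F carry 1
  1×6+1 = 7 → write 7
  9×6 = 54 → write 6 carry 3
  A×6+3 = 63 → write F carry 3
  7×6+3 = 45 → write D carry 2
  3×6+2 = 20 → write 4 carry 1
  9×6+1 = 55 → write 7 carry 3
  6×6+3 = 39 → write 7 carry 2
  remaining carry: 2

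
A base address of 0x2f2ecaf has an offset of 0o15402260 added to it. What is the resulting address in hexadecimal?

0o15402260 = 0x3604b0 in hexadecimal.
Add column by column in base 16, right to left:
  f+0 = f
  a+b = 5 carry 1
  c+4+1 = 1 carry 1
  e+0+1 = f
  2+6 = 8
  f+3 = 2 carry 1
  2+0+1 = 3

0x328f15f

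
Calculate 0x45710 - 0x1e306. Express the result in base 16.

0x2740a

Subtract column by column in base 16:
  0-6 → a (borrow)
  1-0-1 → 0
  7-3 → 4
  5-e → 7 (borrow)
  4-1-1 → 2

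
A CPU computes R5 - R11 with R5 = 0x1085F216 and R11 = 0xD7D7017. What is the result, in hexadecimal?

0x30881FF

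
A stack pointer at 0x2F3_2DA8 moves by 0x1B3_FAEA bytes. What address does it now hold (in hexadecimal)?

0x4A72892

Add column by column in base 16, right to left:
  8+A = 2 carry 1
  A+E+1 = 9 carry 1
  D+A+1 = 8 carry 1
  2+F+1 = 2 carry 1
  3+3+1 = 7
  F+B = A carry 1
  2+1+1 = 4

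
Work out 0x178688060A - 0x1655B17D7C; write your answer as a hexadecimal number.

Subtract column by column in base 16:
  A-C → E (borrow)
  0-7-1 → 8 (borrow)
  6-D-1 → 8 (borrow)
  0-7-1 → 8 (borrow)
  8-1-1 → 6
  8-B → D (borrow)
  6-5-1 → 0
  8-5 → 3
  7-6 → 1
  1-1 → 0

0x130D6888E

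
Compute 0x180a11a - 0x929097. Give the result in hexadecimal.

Subtract column by column in base 16:
  a-7 → 3
  1-9 → 8 (borrow)
  1-0-1 → 0
  a-9 → 1
  0-2 → e (borrow)
  8-9-1 → e (borrow)
  1-0-1 → 0

0xee1083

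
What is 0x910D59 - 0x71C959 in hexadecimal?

Subtract column by column in base 16:
  9-9 → 0
  5-5 → 0
  D-9 → 4
  0-C → 4 (borrow)
  1-1-1 → F (borrow)
  9-7-1 → 1

0x1F4400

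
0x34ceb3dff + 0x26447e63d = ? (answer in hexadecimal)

Add column by column in base 16, right to left:
  f+d = c carry 1
  f+3+1 = 3 carry 1
  d+6+1 = 4 carry 1
  3+e+1 = 2 carry 1
  b+7+1 = 3 carry 1
  e+4+1 = 3 carry 1
  c+4+1 = 1 carry 1
  4+6+1 = b
  3+2 = 5

0x5b133243c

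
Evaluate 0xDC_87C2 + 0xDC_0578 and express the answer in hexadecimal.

0x1B88D3A

Add column by column in base 16, right to left:
  2+8 = A
  C+7 = 3 carry 1
  7+5+1 = D
  8+0 = 8
  C+C = 8 carry 1
  D+D+1 = B carry 1
  final carry 1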